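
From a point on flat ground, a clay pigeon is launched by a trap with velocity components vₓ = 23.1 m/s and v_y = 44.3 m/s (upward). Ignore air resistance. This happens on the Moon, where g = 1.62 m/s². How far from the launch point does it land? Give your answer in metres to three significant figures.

1260 m

Flight time T = 2 v_y0 / g = 54.69 s.
Horizontal distance R = vₓ T = 23.10 × 54.69 = 1263 m.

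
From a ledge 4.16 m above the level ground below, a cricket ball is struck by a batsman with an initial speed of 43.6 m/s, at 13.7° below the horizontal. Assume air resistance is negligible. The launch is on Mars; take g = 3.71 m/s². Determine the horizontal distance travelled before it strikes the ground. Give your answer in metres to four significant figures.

Components: vₓ = 43.60 cos 13.7° = 42.36 m/s, v_y0 = −10.33 m/s (downward).
Vertical motion (up positive, ground at y = 0): 1.855 t² − (−10.33) t − 4.16 = 0, so t = (−10.33 + √(10.33² + 2·3.71·4.16)) / 3.71 = (−10.33 + 11.73) / 3.71 = 0.3773 s.
Horizontal distance: R = vₓ t = 42.36 × 0.3773 = 15.98 m.

15.98 m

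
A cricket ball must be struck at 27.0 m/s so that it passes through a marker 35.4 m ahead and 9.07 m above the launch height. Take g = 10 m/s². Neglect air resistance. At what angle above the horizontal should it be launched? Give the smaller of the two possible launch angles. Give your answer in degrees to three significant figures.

30.2°

Trajectory: y = x tanθ − g x² (1 + tan²θ)/(2v₀²). With x = 35.4, y = 9.07, v₀ = 27.0, g = 10.0:
8.595 tan²θ − 35.4 tanθ + (17.67) = 0.
tanθ = [35.4 ± √(35.4² − 4 × 8.595 × (17.67))] / (2 × 8.595) = (35.4 ± 25.41) / 17.19, giving tanθ = 0.5810 or 3.538.
θ = 30.15° or 74.22°; the smaller is 30.15°.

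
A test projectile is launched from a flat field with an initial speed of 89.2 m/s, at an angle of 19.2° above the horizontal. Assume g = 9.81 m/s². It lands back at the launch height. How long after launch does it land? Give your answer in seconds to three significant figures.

Horizontal component vₓ = 89.20 cos 19.2° = 84.24 m/s; vertical v_y0 = 89.20 sin 19.2° = 29.33 m/s.
It returns to y = 0 when t = 2 v_y0 / g = 2(29.33)/9.81 = 5.981 s.

5.98 s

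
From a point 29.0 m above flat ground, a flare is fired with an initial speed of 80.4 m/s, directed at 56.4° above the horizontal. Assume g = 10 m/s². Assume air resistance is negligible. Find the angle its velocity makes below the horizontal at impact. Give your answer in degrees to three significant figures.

Components: vₓ = 80.40 cos 56.4° = 44.49 m/s, v_y0 = 80.40 sin 56.4° = 66.97 m/s.
With up positive and y = 0 at the ground: y(t) = 29.0 + (66.97) t − 5.000 t². Setting y = 0 and taking the positive root: t = [66.97 + √(66.97² + 2·10.0·29.0)] / 10.0 = (66.97 + 71.17) / 10.0 = 13.81 s.
At impact: v_y = v_y0 − g t = −71.17 m/s; vₓ = 44.49 m/s.
Angle below horizontal: arctan(|v_y|/vₓ) = arctan(71.17/44.49) = 57.99°.

58.0°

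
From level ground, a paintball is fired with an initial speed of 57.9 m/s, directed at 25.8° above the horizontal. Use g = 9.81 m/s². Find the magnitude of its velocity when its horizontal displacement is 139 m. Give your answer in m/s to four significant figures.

52.14 m/s

Horizontal component vₓ = 57.90 cos 25.8° = 52.13 m/s; vertical v_y0 = 57.90 sin 25.8° = 25.20 m/s.
x = vₓ t ⇒ t = 139/52.13 = 2.666 s.
Vertical velocity there: v_y = v_y0 − g t = 25.20 − 9.81 × 2.666 = −0.9584 m/s.
Speed: √(vₓ² + v_y²) = √(52.13² + 0.9584²) = 52.14 m/s.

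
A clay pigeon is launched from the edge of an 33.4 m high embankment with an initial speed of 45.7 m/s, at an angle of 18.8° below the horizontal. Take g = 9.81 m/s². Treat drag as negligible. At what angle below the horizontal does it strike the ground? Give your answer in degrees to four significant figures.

34.32°

Components: vₓ = 45.70 cos 18.8° = 43.26 m/s, v_y0 = −14.73 m/s (downward).
With up positive and y = 0 at the ground: y(t) = 33.4 + (−14.73) t − 4.905 t². Setting y = 0 and taking the positive root: t = [−14.73 + √(14.73² + 2·9.81·33.4)] / 9.81 = (−14.73 + 29.53) / 9.81 = 1.509 s.
At impact: v_y = v_y0 − g t = −29.53 m/s; vₓ = 43.26 m/s.
Angle below horizontal: arctan(|v_y|/vₓ) = arctan(29.53/43.26) = 34.32°.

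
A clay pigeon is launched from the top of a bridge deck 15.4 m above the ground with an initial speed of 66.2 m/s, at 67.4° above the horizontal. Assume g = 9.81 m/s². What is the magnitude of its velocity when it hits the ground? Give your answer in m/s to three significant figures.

Horizontal component vₓ = 66.20 cos 67.4° = 25.44 m/s; vertical v_y0 = 66.20 sin 67.4° = 61.12 m/s.
Vertical motion (up positive, ground at y = 0): 4.905 t² − (61.12) t − 15.4 = 0, so t = (61.12 + √(61.12² + 2·9.81·15.4)) / 9.81 = (61.12 + 63.54) / 9.81 = 12.71 s.
Vertical velocity at impact: v_y = v_y0 − g t = 61.12 − 9.81 × 12.71 = −63.54 m/s.
Speed: |v| = √(vₓ² + v_y²) = √(25.44² + 63.54²) = 68.44 m/s.

68.4 m/s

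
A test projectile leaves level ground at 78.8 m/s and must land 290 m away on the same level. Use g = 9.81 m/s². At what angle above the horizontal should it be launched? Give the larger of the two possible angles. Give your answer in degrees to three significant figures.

R = v₀² sin 2θ / g gives sin 2θ = gR/v₀² = 9.81·290/78.8² = 0.4582.
2θ = 27.27° or 180° − 27.27° = 152.7°, so θ = 13.63° or 76.37°.
The larger angle is 76.37°.

76.4°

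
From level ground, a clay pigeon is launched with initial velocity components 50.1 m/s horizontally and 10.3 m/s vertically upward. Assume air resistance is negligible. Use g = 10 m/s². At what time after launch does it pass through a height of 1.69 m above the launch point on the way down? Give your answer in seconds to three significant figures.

Set y = v_y0 t − ½ g t² = 1.69: 5.000 t² − 10.30 t + 1.69 = 0.
Quadratic formula: t = (10.30 ± √72.290) / 10.0 = (10.30 ± 8.502) / 10.0 → t = 0.1798 s or 1.880 s.
The descending-branch root is 1.880 s.

1.88 s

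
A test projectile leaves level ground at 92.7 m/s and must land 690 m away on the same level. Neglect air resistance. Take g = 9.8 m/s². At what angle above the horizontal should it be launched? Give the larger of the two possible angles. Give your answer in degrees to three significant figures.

From R = (v₀²/g) sin 2θ: sin 2θ = 9.80 × 690 / 8593.3 = 0.7869.
2θ = 51.90° or 180° − 51.90° = 128.1°, so θ = 25.95° or 64.05°.
The larger angle is 64.05°.

64.1°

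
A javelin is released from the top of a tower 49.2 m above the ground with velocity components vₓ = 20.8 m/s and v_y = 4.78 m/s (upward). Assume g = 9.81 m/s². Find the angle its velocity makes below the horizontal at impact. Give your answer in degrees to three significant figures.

56.5°

With up positive and y = 0 at the ground: y(t) = 49.2 + (4.780) t − 4.905 t². Setting y = 0 and taking the positive root: t = [4.780 + √(4.780² + 2·9.81·49.2)] / 9.81 = (4.780 + 31.43) / 9.81 = 3.692 s.
At impact: v_y = v_y0 − g t = −31.43 m/s; vₓ = 20.80 m/s.
Angle below horizontal: arctan(|v_y|/vₓ) = arctan(31.43/20.80) = 56.51°.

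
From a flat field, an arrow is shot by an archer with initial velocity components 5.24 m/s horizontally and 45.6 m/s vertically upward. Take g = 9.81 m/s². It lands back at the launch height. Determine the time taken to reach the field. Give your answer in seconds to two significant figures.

Landing at launch height ⇒ T = 2 v_y0 / g = 2 × 45.60 / 9.81 = 9.297 s.

9.3 s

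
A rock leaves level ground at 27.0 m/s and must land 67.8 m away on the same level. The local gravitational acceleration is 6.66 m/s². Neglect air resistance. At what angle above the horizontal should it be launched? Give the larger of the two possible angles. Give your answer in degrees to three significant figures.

R = v₀² sin 2θ / g gives sin 2θ = gR/v₀² = 6.66·67.8/27.0² = 0.6194.
2θ = 38.27° or 180° − 38.27° = 141.7°, so θ = 19.14° or 70.86°.
The larger angle is 70.86°.

70.9°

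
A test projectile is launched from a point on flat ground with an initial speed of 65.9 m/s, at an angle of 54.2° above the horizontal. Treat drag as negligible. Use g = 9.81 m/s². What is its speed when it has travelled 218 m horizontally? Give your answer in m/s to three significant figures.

Components: vₓ = 65.90 cos 54.2° = 38.55 m/s, v_y0 = 65.90 sin 54.2° = 53.45 m/s.
Time to reach x = 218 m: t = x/vₓ = 218/38.55 = 5.655 s.
Vertical velocity there: v_y = v_y0 − g t = 53.45 − 9.81 × 5.655 = −2.028 m/s.
Speed: √(vₓ² + v_y²) = √(38.55² + 2.028²) = 38.60 m/s.

38.6 m/s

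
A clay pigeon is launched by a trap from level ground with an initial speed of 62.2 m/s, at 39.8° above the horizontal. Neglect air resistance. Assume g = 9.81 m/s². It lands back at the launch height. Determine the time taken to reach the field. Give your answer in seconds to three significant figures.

vₓ = 62.20 cos 39.8° = 47.79 m/s; v_y0 = 62.20 sin 39.8° = 39.81 m/s.
Time of flight on level ground: T = 2 v_y0 / g = 2 × 39.81 / 9.81 = 8.117 s.

8.12 s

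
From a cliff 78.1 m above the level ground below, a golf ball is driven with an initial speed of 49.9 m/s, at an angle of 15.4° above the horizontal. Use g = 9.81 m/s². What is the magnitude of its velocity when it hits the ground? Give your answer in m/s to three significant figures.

63.4 m/s

Components: vₓ = 49.90 cos 15.4° = 48.11 m/s, v_y0 = 49.90 sin 15.4° = 13.25 m/s.
With up positive and y = 0 at the ground: y(t) = 78.1 + (13.25) t − 4.905 t². Setting y = 0 and taking the positive root: t = [13.25 + √(13.25² + 2·9.81·78.1)] / 9.81 = (13.25 + 41.33) / 9.81 = 5.564 s.
Vertical velocity at impact: v_y = v_y0 − g t = 13.25 − 9.81 × 5.564 = −41.33 m/s.
Speed: |v| = √(vₓ² + v_y²) = √(48.11² + 41.33²) = 63.42 m/s.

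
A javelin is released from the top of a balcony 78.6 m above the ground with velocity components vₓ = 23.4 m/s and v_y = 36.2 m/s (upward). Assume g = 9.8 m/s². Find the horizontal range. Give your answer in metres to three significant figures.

With up positive and y = 0 at the ground: y(t) = 78.6 + (36.20) t − 4.900 t². Setting y = 0 and taking the positive root: t = [36.20 + √(36.20² + 2·9.80·78.6)] / 9.80 = (36.20 + 53.39) / 9.80 = 9.142 s.
Horizontal distance: R = vₓ t = 23.40 × 9.142 = 213.9 m.

214 m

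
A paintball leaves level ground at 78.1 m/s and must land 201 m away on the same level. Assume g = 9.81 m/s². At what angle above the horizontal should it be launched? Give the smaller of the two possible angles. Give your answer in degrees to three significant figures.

Level-ground range R = v₀² sin(2θ)/g ⇒ sin(2θ) = gR/v₀² = 9.81 × 201 / 78.1² = 0.3233.
2θ = 18.86° or 180° − 18.86° = 161.1°, so θ = 9.430° or 80.57°.
The smaller angle is 9.430°.

9.43°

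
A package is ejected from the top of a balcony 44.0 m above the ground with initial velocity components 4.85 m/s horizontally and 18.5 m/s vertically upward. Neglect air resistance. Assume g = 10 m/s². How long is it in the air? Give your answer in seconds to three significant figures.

5.35 s

Vertical motion (up positive, ground at y = 0): 5.000 t² − (18.50) t − 44.0 = 0, so t = (18.50 + √(18.50² + 2·10.0·44.0)) / 10.0 = (18.50 + 34.96) / 10.0 = 5.346 s.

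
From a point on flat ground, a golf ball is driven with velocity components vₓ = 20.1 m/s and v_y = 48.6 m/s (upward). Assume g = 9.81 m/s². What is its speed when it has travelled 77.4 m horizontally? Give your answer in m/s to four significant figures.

At x = 77.4 m, t = x/vₓ = 77.4/20.10 = 3.851 s.
Vertical velocity there: v_y = v_y0 − g t = 48.60 − 9.81 × 3.851 = 10.82 m/s.
Speed: √(vₓ² + v_y²) = √(20.10² + 10.82²) = 22.83 m/s.

22.83 m/s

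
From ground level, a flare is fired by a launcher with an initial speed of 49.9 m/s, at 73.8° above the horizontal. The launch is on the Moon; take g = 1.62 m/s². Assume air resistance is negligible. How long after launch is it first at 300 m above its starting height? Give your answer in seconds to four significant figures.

Horizontal component vₓ = 49.90 cos 73.8° = 13.92 m/s; vertical v_y0 = 49.90 sin 73.8° = 47.92 m/s.
Require v_y0 t − ½ g t² = 300, i.e. 0.8100 t² − 47.92 t + 300 = 0.
Quadratic formula: t = (47.92 ± √1324.2) / 1.62 = (47.92 ± 36.39) / 1.62 → t = 7.117 s or 52.04 s.
The first (ascending) time is 7.117 s.

7.117 s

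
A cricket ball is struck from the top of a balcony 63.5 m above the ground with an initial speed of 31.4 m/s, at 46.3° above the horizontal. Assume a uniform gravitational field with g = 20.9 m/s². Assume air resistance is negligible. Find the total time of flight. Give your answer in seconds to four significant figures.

Components: vₓ = 31.40 cos 46.3° = 21.69 m/s, v_y0 = 31.40 sin 46.3° = 22.70 m/s.
Vertical motion (up positive, ground at y = 0): 10.45 t² − (22.70) t − 63.5 = 0, so t = (22.70 + √(22.70² + 2·20.9·63.5)) / 20.9 = (22.70 + 56.30) / 20.9 = 3.780 s.

3.780 s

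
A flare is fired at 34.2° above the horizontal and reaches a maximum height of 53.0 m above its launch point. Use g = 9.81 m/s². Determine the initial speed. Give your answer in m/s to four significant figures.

57.37 m/s

At the peak v_y = 0, so v_y0 = √(2gH) = √(2 × 9.81 × 53.0) = 32.25 m/s.
v_y0 = v₀ sin θ ⇒ v₀ = 32.25 / sin 34.2° = 57.37 m/s.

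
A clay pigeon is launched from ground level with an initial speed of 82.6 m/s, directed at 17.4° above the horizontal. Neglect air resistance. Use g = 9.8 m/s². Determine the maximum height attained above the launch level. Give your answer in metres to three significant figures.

Resolve: vₓ = 82.60 cos 17.4° = 78.82 m/s and v_y0 = 82.60 sin 17.4° = 24.70 m/s.
Maximum height: H = v_y0² / (2g) = 24.70² / (2 × 9.80) = 31.13 m.

31.1 m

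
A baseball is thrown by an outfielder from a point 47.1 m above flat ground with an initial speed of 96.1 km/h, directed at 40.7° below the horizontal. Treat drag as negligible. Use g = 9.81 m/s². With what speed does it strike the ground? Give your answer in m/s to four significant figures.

40.46 m/s

Convert: 96.1 km/h = 96.1/3.6 = 26.69 m/s.
vₓ = 26.69 cos 40.7° = 20.24 m/s; v_y0 = −17.41 m/s (downward).
With up positive and y = 0 at the ground: y(t) = 47.1 + (−17.41) t − 4.905 t². Setting y = 0 and taking the positive root: t = [−17.41 + √(17.41² + 2·9.81·47.1)] / 9.81 = (−17.41 + 35.03) / 9.81 = 1.796 s.
Vertical velocity at impact: v_y = v_y0 − g t = −17.41 − 9.81 × 1.796 = −35.03 m/s.
Speed: |v| = √(vₓ² + v_y²) = √(20.24² + 35.03²) = 40.46 m/s.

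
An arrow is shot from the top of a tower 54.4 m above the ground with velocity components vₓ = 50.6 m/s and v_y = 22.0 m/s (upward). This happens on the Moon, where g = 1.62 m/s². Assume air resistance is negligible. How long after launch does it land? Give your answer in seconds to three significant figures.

29.4 s

Vertical motion (up positive, ground at y = 0): 0.8100 t² − (22.00) t − 54.4 = 0, so t = (22.00 + √(22.00² + 2·1.62·54.4)) / 1.62 = (22.00 + 25.70) / 1.62 = 29.44 s.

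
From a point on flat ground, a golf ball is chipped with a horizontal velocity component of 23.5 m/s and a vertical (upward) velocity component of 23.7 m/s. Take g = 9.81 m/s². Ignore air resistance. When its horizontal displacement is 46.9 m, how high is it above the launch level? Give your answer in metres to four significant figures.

x = vₓ t ⇒ t = 46.9/23.50 = 1.996 s.
Height: y = v_y0 t − ½ g t² = 23.70 × 1.996 − 4.905 × 1.996² = 47.30 − 19.54 = 27.76 m.

27.76 m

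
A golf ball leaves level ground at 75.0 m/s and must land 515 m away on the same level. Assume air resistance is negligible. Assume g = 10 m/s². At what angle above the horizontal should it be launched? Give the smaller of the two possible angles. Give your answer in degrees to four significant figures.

R = v₀² sin 2θ / g gives sin 2θ = gR/v₀² = 10.0·515/75.0² = 0.9156.
2θ = 66.28° or 180° − 66.28° = 113.7°, so θ = 33.14° or 56.86°.
The smaller angle is 33.14°.

33.14°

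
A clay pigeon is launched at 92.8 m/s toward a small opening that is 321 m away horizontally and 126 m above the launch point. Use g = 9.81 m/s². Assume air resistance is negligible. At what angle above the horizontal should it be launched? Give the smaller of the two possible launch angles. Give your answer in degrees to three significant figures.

33.2°

Trajectory: y = x tanθ − g x² (1 + tan²θ)/(2v₀²). With x = 321, y = 126, v₀ = 92.8, g = 9.81:
58.69 tan²θ − 321 tanθ + (184.7) = 0.
tanθ = [321 ± √(321² − 4 × 58.69 × (184.7))] / (2 × 58.69) = (321 ± 244.3) / 117.4, giving tanθ = 0.6534 or 4.816.
θ = 33.16° or 78.27°; the smaller is 33.16°.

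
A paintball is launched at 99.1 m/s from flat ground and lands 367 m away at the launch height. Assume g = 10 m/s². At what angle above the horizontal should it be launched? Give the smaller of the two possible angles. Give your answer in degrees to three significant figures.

11.0°

Level-ground range R = v₀² sin(2θ)/g ⇒ sin(2θ) = gR/v₀² = 10.0 × 367 / 99.1² = 0.3737.
2θ = 21.94° or 180° − 21.94° = 158.1°, so θ = 10.97° or 79.03°.
The smaller angle is 10.97°.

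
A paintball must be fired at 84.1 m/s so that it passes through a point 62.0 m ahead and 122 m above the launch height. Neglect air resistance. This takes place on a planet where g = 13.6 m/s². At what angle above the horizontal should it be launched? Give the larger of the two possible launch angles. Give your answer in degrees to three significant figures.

Trajectory: y = x tanθ − g x² (1 + tan²θ)/(2v₀²). With x = 62.0, y = 122, v₀ = 84.1, g = 13.6:
3.696 tan²θ − 62.0 tanθ + (125.7) = 0.
tanθ = [62.0 ± √(62.0² − 4 × 3.696 × (125.7))] / (2 × 3.696) = (62.0 ± 44.56) / 7.391, giving tanθ = 2.359 or 14.42.
θ = 67.03° or 86.03°; the larger is 86.03°.

86.0°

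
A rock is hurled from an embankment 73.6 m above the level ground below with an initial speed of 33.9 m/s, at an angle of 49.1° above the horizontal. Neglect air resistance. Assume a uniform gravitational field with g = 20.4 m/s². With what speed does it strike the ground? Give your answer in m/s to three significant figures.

Horizontal component vₓ = 33.90 cos 49.1° = 22.20 m/s; vertical v_y0 = 33.90 sin 49.1° = 25.62 m/s.
With up positive and y = 0 at the ground: y(t) = 73.6 + (25.62) t − 10.20 t². Setting y = 0 and taking the positive root: t = [25.62 + √(25.62² + 2·20.4·73.6)] / 20.4 = (25.62 + 60.49) / 20.4 = 4.221 s.
Vertical velocity at impact: v_y = v_y0 − g t = 25.62 − 20.4 × 4.221 = −60.49 m/s.
Speed: |v| = √(vₓ² + v_y²) = √(22.20² + 60.49²) = 64.44 m/s.

64.4 m/s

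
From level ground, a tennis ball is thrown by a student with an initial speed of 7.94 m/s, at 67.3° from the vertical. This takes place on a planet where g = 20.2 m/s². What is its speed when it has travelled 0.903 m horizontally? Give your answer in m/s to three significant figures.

Horizontal component vₓ = 7.940 sin 67.3° = 7.325 m/s; vertical v_y0 = 7.940 cos 67.3° = 3.064 m/s.
At x = 0.903 m, t = x/vₓ = 0.903/7.325 = 0.1233 s.
Vertical velocity there: v_y = v_y0 − g t = 3.064 − 20.2 × 0.1233 = 0.5739 m/s.
Speed: √(vₓ² + v_y²) = √(7.325² + 0.5739²) = 7.347 m/s.

7.35 m/s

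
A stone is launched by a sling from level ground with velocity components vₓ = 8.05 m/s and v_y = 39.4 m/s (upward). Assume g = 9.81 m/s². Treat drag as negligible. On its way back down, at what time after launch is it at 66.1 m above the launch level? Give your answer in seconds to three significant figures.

Require v_y0 t − ½ g t² = 66.1, i.e. 4.905 t² − 39.40 t + 66.1 = 0.
t = [39.40 ± √(39.40² − 2·9.81·66.1)] / 9.81 = (39.40 ± 15.98) / 9.81, so t = 2.387 s or t = 5.646 s.
The descending-branch root is 5.646 s.

5.65 s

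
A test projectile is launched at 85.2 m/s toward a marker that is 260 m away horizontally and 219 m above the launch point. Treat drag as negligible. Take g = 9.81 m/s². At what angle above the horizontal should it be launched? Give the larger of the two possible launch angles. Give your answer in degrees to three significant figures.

Trajectory: y = x tanθ − g x² (1 + tan²θ)/(2v₀²). With x = 260, y = 219, v₀ = 85.2, g = 9.81:
45.68 tan²θ − 260 tanθ + (264.7) = 0.
tanθ = [260 ± √(260² − 4 × 45.68 × (264.7))] / (2 × 45.68) = (260 ± 138.7) / 91.36, giving tanθ = 1.328 or 4.364.
θ = 53.01° or 77.09°; the larger is 77.09°.

77.1°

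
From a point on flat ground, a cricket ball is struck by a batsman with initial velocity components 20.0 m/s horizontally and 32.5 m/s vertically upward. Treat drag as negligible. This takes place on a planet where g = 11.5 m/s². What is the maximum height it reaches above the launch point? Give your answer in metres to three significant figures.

45.9 m

Peak height H = v_y0² / (2g) = 1056.2 / 23.00 = 45.92 m.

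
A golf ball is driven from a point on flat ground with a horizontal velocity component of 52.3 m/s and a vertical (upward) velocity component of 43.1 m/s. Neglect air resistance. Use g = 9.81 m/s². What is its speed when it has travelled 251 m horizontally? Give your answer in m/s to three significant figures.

52.5 m/s

x = vₓ t ⇒ t = 251/52.30 = 4.799 s.
Vertical velocity there: v_y = v_y0 − g t = 43.10 − 9.81 × 4.799 = −3.980 m/s.
Speed: √(vₓ² + v_y²) = √(52.30² + 3.980²) = 52.45 m/s.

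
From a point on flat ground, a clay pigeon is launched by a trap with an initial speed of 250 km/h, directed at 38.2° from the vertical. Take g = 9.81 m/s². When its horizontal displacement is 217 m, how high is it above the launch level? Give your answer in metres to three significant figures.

Convert: 250 km/h = 250/3.6 = 69.44 m/s.
vₓ = 69.44 sin 38.2° = 42.95 m/s; v_y0 = 69.44 cos 38.2° = 54.57 m/s.
Time to reach x = 217 m: t = x/vₓ = 217/42.95 = 5.053 s.
Height: y = v_y0 t − ½ g t² = 54.57 × 5.053 − 4.905 × 5.053² = 275.8 − 125.2 = 150.5 m.

151 m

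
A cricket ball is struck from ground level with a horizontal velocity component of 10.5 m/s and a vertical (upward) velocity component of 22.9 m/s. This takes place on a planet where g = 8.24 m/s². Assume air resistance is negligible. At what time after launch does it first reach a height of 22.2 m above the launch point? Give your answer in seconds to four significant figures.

Require v_y0 t − ½ g t² = 22.2, i.e. 4.120 t² − 22.90 t + 22.2 = 0.
t = [22.90 ± √(22.90² − 2·8.24·22.2)] / 8.24 = (22.90 ± 12.59) / 8.24, so t = 1.251 s or t = 4.307 s.
The first (ascending) time is 1.251 s.

1.251 s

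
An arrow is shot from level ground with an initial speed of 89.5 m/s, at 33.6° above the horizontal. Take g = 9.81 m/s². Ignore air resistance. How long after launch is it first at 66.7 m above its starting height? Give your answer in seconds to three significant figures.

1.60 s

Resolve: vₓ = 89.50 cos 33.6° = 74.55 m/s and v_y0 = 89.50 sin 33.6° = 49.53 m/s.
Require v_y0 t − ½ g t² = 66.7, i.e. 4.905 t² − 49.53 t + 66.7 = 0.
t = [49.53 ± √(49.53² − 2·9.81·66.7)] / 9.81 = (49.53 ± 33.83) / 9.81, so t = 1.600 s or t = 8.497 s.
The first (ascending) time is 1.600 s.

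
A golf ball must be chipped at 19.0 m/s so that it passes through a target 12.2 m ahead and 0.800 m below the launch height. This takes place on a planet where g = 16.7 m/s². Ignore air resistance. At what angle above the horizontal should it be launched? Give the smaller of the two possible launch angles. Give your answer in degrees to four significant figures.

13.05°

Trajectory: y = x tanθ − g x² (1 + tan²θ)/(2v₀²). With x = 12.2, y = −0.800, v₀ = 19.0, g = 16.7:
3.443 tan²θ − 12.2 tanθ + (2.643) = 0.
tanθ = [12.2 ± √(12.2² − 4 × 3.443 × (2.643))] / (2 × 3.443) = (12.2 ± 10.60) / 6.885, giving tanθ = 0.2318 or 3.312.
θ = 13.05° or 73.20°; the smaller is 13.05°.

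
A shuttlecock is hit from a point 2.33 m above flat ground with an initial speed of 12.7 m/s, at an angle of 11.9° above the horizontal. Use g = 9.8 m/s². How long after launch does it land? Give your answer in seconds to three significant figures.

Horizontal component vₓ = 12.70 cos 11.9° = 12.43 m/s; vertical v_y0 = 12.70 sin 11.9° = 2.619 m/s.
With up positive and y = 0 at the ground: y(t) = 2.33 + (2.619) t − 4.900 t². Setting y = 0 and taking the positive root: t = [2.619 + √(2.619² + 2·9.80·2.33)] / 9.80 = (2.619 + 7.247) / 9.80 = 1.007 s.

1.01 s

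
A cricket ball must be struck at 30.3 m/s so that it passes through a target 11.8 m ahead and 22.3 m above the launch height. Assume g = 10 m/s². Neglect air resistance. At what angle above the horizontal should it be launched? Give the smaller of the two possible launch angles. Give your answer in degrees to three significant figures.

66.4°

Trajectory: y = x tanθ − g x² (1 + tan²θ)/(2v₀²). With x = 11.8, y = 22.3, v₀ = 30.3, g = 10.0:
0.7583 tan²θ − 11.8 tanθ + (23.06) = 0.
tanθ = [11.8 ± √(11.8² − 4 × 0.7583 × (23.06))] / (2 × 0.7583) = (11.8 ± 8.325) / 1.517, giving tanθ = 2.292 or 13.27.
θ = 66.42° or 85.69°; the smaller is 66.42°.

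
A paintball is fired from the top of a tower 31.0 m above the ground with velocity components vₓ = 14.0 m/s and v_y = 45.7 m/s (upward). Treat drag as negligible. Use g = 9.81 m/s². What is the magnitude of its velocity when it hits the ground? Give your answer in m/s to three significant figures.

With up positive and y = 0 at the ground: y(t) = 31.0 + (45.70) t − 4.905 t². Setting y = 0 and taking the positive root: t = [45.70 + √(45.70² + 2·9.81·31.0)] / 9.81 = (45.70 + 51.93) / 9.81 = 9.952 s.
Vertical velocity at impact: v_y = v_y0 − g t = 45.70 − 9.81 × 9.952 = −51.93 m/s.
Speed: |v| = √(vₓ² + v_y²) = √(14.00² + 51.93²) = 53.78 m/s.

53.8 m/s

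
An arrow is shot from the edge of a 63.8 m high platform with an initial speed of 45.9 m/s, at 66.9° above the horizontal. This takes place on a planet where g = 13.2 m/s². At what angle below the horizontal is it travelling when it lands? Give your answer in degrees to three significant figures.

Resolve: vₓ = 45.90 cos 66.9° = 18.01 m/s and v_y0 = 45.90 sin 66.9° = 42.22 m/s.
Vertical motion (up positive, ground at y = 0): 6.600 t² − (42.22) t − 63.8 = 0, so t = (42.22 + √(42.22² + 2·13.2·63.8)) / 13.2 = (42.22 + 58.88) / 13.2 = 7.659 s.
At impact: v_y = v_y0 − g t = −58.88 m/s; vₓ = 18.01 m/s.
Angle below horizontal: arctan(|v_y|/vₓ) = arctan(58.88/18.01) = 72.99°.

73.0°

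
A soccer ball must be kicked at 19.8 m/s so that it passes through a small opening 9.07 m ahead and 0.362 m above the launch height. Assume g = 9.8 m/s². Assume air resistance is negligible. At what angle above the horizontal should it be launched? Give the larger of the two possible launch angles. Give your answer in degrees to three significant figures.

83.4°

Trajectory: y = x tanθ − g x² (1 + tan²θ)/(2v₀²). With x = 9.07, y = 0.362, v₀ = 19.8, g = 9.80:
1.028 tan²θ − 9.07 tanθ + (1.390) = 0.
tanθ = [9.07 ± √(9.07² − 4 × 1.028 × (1.390))] / (2 × 1.028) = (9.07 ± 8.749) / 2.056, giving tanθ = 0.1560 or 8.665.
θ = 8.869° or 83.42°; the larger is 83.42°.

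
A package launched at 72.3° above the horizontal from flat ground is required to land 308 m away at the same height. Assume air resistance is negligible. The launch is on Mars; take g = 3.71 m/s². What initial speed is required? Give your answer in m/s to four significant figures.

44.41 m/s

Level-ground range: R = v₀² sin(2θ)/g, so v₀ = √(gR / sin 2θ).
v₀ = √(3.71 × 308 / sin 144.6°) = √(1143 / 0.5793) = √1972.6 = 44.41 m/s.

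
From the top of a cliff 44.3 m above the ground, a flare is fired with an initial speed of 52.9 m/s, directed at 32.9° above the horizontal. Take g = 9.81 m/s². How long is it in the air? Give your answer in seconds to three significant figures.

vₓ = 52.90 cos 32.9° = 44.42 m/s; v_y0 = 52.90 sin 32.9° = 28.73 m/s.
Vertical motion (up positive, ground at y = 0): 4.905 t² − (28.73) t − 44.3 = 0, so t = (28.73 + √(28.73² + 2·9.81·44.3)) / 9.81 = (28.73 + 41.17) / 9.81 = 7.126 s.

7.13 s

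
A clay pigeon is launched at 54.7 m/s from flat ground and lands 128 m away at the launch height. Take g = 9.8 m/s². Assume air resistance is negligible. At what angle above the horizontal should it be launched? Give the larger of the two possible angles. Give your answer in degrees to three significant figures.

From R = (v₀²/g) sin 2θ: sin 2θ = 9.80 × 128 / 2992.1 = 0.4192.
2θ = 24.79° or 180° − 24.79° = 155.2°, so θ = 12.39° or 77.61°.
The larger angle is 77.61°.

77.6°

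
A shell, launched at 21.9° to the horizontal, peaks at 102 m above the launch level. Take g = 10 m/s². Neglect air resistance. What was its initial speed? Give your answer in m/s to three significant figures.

At the peak v_y = 0, so v_y0 = √(2gH) = √(2 × 10.0 × 102) = 45.17 m/s.
v_y0 = v₀ sin θ ⇒ v₀ = 45.17 / sin 21.9° = 121.1 m/s.

121 m/s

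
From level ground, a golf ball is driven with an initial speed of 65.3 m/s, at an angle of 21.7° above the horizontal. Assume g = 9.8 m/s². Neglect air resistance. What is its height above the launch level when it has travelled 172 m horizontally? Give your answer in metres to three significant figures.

29.1 m

vₓ = 65.30 cos 21.7° = 60.67 m/s; v_y0 = 65.30 sin 21.7° = 24.14 m/s.
At x = 172 m, t = x/vₓ = 172/60.67 = 2.835 s.
Height: y = v_y0 t − ½ g t² = 24.14 × 2.835 − 4.900 × 2.835² = 68.45 − 39.38 = 29.07 m.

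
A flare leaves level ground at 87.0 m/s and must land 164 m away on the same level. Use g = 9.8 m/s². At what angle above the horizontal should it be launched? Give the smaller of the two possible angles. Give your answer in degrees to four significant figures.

R = v₀² sin 2θ / g gives sin 2θ = gR/v₀² = 9.80·164/87.0² = 0.2123.
2θ = 12.26° or 180° − 12.26° = 167.7°, so θ = 6.130° or 83.87°.
The smaller angle is 6.130°.

6.130°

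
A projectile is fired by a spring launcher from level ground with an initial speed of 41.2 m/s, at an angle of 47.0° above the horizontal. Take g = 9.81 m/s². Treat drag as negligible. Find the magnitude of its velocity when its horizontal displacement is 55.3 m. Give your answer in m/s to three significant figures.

vₓ = 41.20 cos 47.0° = 28.10 m/s; v_y0 = 41.20 sin 47.0° = 30.13 m/s.
At x = 55.3 m, t = x/vₓ = 55.3/28.10 = 1.968 s.
Vertical velocity there: v_y = v_y0 − g t = 30.13 − 9.81 × 1.968 = 10.82 m/s.
Speed: √(vₓ² + v_y²) = √(28.10² + 10.82²) = 30.11 m/s.

30.1 m/s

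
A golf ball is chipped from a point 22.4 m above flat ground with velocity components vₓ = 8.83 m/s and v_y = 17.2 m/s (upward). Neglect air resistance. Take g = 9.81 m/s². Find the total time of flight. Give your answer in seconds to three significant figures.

4.52 s

The projectile lands when y = 22.4 + (17.20) t − ½·9.81·t² = 0. Positive root: t = (17.20 + √(17.20² + 2·9.81·22.4)) / 9.81 = (17.20 + 27.12) / 9.81 = 4.518 s.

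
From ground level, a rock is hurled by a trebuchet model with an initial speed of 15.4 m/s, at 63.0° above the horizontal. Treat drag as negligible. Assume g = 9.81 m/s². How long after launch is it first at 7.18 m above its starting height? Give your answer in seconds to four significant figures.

Resolve: vₓ = 15.40 cos 63.0° = 6.991 m/s and v_y0 = 15.40 sin 63.0° = 13.72 m/s.
Height y(t) = 13.72 t − 4.905 t² = 7.18 gives 4.905 t² − 13.72 t + 7.18 = 0.
t = [13.72 ± √(13.72² − 2·9.81·7.18)] / 9.81 = (13.72 ± 6.885) / 9.81, so t = 0.6969 s or t = 2.101 s.
The first (ascending) time is 0.6969 s.

0.6969 s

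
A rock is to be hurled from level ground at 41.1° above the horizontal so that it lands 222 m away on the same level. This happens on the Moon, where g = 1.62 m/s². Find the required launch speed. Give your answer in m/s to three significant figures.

19.1 m/s

From R = (v₀² / g) sin 2θ: v₀ = √(gR / sin 2θ).
v₀ = √(1.62 × 222 / sin 82.20°) = √(359.6 / 0.9907) = √363.00 = 19.05 m/s.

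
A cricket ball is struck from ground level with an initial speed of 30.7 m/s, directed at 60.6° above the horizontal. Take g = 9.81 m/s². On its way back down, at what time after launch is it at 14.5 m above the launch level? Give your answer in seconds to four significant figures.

4.842 s

Resolve: vₓ = 30.70 cos 60.6° = 15.07 m/s and v_y0 = 30.70 sin 60.6° = 26.75 m/s.
Set y = v_y0 t − ½ g t² = 14.5: 4.905 t² − 26.75 t + 14.5 = 0.
Quadratic formula: t = (26.75 ± √430.87) / 9.81 = (26.75 ± 20.76) / 9.81 → t = 0.6105 s or 4.842 s.
The descending-branch root is 4.842 s.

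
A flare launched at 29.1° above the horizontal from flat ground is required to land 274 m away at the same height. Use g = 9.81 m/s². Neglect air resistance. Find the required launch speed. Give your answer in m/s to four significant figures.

56.24 m/s

Level-ground range: R = v₀² sin(2θ)/g, so v₀ = √(gR / sin 2θ).
v₀ = √(9.81 × 274 / sin 58.20°) = √(2688 / 0.8499) = √3162.7 = 56.24 m/s.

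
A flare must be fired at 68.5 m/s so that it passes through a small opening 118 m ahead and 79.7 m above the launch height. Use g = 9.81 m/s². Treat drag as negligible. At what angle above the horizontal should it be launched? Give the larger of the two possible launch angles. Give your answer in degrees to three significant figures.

82.1°

Trajectory: y = x tanθ − g x² (1 + tan²θ)/(2v₀²). With x = 118, y = 79.7, v₀ = 68.5, g = 9.81:
14.56 tan²θ − 118 tanθ + (94.26) = 0.
tanθ = [118 ± √(118² − 4 × 14.56 × (94.26))] / (2 × 14.56) = (118 ± 91.85) / 29.11, giving tanθ = 0.8983 or 7.209.
θ = 41.93° or 82.10°; the larger is 82.10°.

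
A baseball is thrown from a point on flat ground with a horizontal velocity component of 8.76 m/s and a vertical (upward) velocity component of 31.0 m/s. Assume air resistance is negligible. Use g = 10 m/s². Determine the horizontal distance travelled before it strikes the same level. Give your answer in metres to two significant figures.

Time aloft: T = 2 v_y0 / g = 2 × 31.00 / 10.0 = 6.200 s.
Horizontal distance R = vₓ T = 8.760 × 6.200 = 54.31 m.

54 m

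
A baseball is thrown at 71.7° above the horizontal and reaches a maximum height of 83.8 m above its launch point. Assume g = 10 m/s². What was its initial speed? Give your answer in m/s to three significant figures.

43.1 m/s

At the peak v_y = 0, so v_y0 = √(2gH) = √(2 × 10.0 × 83.8) = 40.94 m/s.
v_y0 = v₀ sin θ ⇒ v₀ = 40.94 / sin 71.7° = 43.12 m/s.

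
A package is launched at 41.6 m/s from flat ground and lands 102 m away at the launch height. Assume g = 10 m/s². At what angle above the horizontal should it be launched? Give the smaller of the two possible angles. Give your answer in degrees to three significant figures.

18.1°

From R = (v₀²/g) sin 2θ: sin 2θ = 10.0 × 102 / 1730.6 = 0.5894.
2θ = 36.11° or 180° − 36.11° = 143.9°, so θ = 18.06° or 71.94°.
The smaller angle is 18.06°.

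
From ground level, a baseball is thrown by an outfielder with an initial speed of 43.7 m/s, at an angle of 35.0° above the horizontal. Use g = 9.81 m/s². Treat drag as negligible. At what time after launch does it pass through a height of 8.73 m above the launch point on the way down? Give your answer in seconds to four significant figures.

Components: vₓ = 43.70 cos 35.0° = 35.80 m/s, v_y0 = 43.70 sin 35.0° = 25.07 m/s.
Set y = v_y0 t − ½ g t² = 8.73: 4.905 t² − 25.07 t + 8.73 = 0.
Quadratic formula: t = (25.07 ± √456.99) / 9.81 = (25.07 ± 21.38) / 9.81 → t = 0.3759 s or 4.734 s.
The descending-branch root is 4.734 s.

4.734 s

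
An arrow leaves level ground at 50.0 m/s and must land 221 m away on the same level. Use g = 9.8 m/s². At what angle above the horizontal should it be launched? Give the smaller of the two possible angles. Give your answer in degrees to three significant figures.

R = v₀² sin 2θ / g gives sin 2θ = gR/v₀² = 9.80·221/50.0² = 0.8663.
2θ = 60.03° or 180° − 60.03° = 120.0°, so θ = 30.02° or 59.98°.
The smaller angle is 30.02°.

30.0°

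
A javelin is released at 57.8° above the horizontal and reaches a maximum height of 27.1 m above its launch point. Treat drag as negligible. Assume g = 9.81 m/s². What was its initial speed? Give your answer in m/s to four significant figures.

At the peak v_y = 0, so v_y0 = √(2gH) = √(2 × 9.81 × 27.1) = 23.06 m/s.
v_y0 = v₀ sin θ ⇒ v₀ = 23.06 / sin 57.8° = 27.25 m/s.

27.25 m/s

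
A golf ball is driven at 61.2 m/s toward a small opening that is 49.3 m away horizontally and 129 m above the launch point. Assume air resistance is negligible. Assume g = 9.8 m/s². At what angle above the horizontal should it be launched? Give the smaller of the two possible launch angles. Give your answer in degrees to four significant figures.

Trajectory: y = x tanθ − g x² (1 + tan²θ)/(2v₀²). With x = 49.3, y = 129, v₀ = 61.2, g = 9.80:
3.180 tan²θ − 49.3 tanθ + (132.2) = 0.
tanθ = [49.3 ± √(49.3² − 4 × 3.180 × (132.2))] / (2 × 3.180) = (49.3 ± 27.37) / 6.359, giving tanθ = 3.448 or 12.06.
θ = 73.83° or 85.26°; the smaller is 73.83°.

73.83°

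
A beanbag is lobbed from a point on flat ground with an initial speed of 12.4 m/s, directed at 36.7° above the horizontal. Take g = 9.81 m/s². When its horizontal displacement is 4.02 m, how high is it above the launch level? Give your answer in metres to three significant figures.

2.19 m

Resolve: vₓ = 12.40 cos 36.7° = 9.942 m/s and v_y0 = 12.40 sin 36.7° = 7.411 m/s.
At x = 4.02 m, t = x/vₓ = 4.02/9.942 = 0.4043 s.
Height: y = v_y0 t − ½ g t² = 7.411 × 0.4043 − 4.905 × 0.4043² = 2.996 − 0.8019 = 2.194 m.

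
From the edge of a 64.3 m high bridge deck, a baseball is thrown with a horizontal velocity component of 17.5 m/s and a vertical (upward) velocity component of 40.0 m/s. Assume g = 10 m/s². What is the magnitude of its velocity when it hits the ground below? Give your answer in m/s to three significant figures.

Vertical motion (up positive, ground at y = 0): 5.000 t² − (40.00) t − 64.3 = 0, so t = (40.00 + √(40.00² + 2·10.0·64.3)) / 10.0 = (40.00 + 53.72) / 10.0 = 9.372 s.
Vertical velocity at impact: v_y = v_y0 − g t = 40.00 − 10.0 × 9.372 = −53.72 m/s.
Speed: |v| = √(vₓ² + v_y²) = √(17.50² + 53.72²) = 56.50 m/s.

56.5 m/s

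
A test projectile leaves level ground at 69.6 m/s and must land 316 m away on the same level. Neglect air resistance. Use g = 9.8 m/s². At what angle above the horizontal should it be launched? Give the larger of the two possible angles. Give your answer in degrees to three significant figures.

70.1°

R = v₀² sin 2θ / g gives sin 2θ = gR/v₀² = 9.80·316/69.6² = 0.6393.
2θ = 39.74° or 180° − 39.74° = 140.3°, so θ = 19.87° or 70.13°.
The larger angle is 70.13°.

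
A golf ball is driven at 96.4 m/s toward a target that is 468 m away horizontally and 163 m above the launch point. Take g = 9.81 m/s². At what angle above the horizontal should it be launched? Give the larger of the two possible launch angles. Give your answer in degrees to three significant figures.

73.3°

Trajectory: y = x tanθ − g x² (1 + tan²θ)/(2v₀²). With x = 468, y = 163, v₀ = 96.4, g = 9.81:
115.6 tan²θ − 468 tanθ + (278.6) = 0.
tanθ = [468 ± √(468² − 4 × 115.6 × (278.6))] / (2 × 115.6) = (468 ± 300.3) / 231.2, giving tanθ = 0.7252 or 3.323.
θ = 35.95° or 73.25°; the larger is 73.25°.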